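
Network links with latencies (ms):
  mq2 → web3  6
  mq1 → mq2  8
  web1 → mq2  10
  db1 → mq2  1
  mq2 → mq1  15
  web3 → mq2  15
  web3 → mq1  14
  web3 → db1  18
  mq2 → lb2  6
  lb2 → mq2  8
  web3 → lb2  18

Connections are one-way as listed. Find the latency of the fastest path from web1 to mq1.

Paths from web1 to mq1:
web1 -> mq2 -> web3 -> mq1: 10 + 6 + 14 = 30
web1 -> mq2 -> mq1: 10 + 15 = 25
The minimum is 25 ms.

25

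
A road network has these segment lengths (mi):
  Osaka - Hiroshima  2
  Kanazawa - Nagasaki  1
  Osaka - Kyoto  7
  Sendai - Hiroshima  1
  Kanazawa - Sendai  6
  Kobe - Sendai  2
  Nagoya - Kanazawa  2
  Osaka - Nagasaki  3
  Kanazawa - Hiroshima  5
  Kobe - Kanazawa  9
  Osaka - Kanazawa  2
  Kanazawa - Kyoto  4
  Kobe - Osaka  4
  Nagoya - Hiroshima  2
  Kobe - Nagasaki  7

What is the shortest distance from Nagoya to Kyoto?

6

Comparing a few candidate routes:
Nagoya - Hiroshima - Osaka - Kanazawa - Kyoto: 2 + 2 + 2 + 4 = 10
Nagoya - Kanazawa - Kyoto: 2 + 4 = 6
Nagoya - Hiroshima - Kanazawa - Kyoto: 2 + 5 + 4 = 11
Nagoya - Hiroshima - Osaka - Kyoto: 2 + 2 + 7 = 11
Nagoya - Kanazawa - Osaka - Kyoto: 2 + 2 + 7 = 11
The minimum is 6 mi.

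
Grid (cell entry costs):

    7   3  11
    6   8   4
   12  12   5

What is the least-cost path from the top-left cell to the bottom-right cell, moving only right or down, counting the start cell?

27

One optimal route is [0,0] -> [0,1] -> [1,1] -> [1,2] -> [2,2].
Its cost is 7 + 3 + 8 + 4 + 5 = 27.
(Top row then right column would cost 30.)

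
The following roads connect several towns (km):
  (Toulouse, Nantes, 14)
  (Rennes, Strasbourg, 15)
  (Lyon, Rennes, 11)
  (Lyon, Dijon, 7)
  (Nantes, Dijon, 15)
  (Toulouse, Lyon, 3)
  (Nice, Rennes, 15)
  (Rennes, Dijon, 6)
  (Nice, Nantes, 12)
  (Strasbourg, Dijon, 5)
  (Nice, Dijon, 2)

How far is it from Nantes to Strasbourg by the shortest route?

19

A few of the Nantes→Strasbourg routes:
Nantes→Nice→Dijon→Strasbourg: 12 + 2 + 5 = 19
Nantes→Dijon→Strasbourg: 15 + 5 = 20
Nantes→Nice→Dijon→Rennes→Strasbourg: 12 + 2 + 6 + 15 = 35
Nantes→Toulouse→Lyon→Dijon→Strasbourg: 14 + 3 + 7 + 5 = 29
The minimum is 19 km.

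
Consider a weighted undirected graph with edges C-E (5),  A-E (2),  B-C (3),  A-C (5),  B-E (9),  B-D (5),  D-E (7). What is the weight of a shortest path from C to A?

5

Paths from C to A:
C→B→D→E→A: 3 + 5 + 7 + 2 = 17
C→B→E→A: 3 + 9 + 2 = 14
C→A: 5
C→E→A: 5 + 2 = 7
Best route has total 5.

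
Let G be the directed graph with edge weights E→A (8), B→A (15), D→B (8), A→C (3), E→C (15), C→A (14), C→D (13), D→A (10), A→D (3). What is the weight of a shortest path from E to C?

11

Paths from E to C:
E→C: 15
E→A→C: 8 + 3 = 11
Best route has total 11.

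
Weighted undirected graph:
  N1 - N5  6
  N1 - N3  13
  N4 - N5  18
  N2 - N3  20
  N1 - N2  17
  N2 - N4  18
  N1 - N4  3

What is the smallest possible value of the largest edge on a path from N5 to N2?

17

A few of the N5→N2 routes:
N5 → N4 → N2: max(18, 18) = 18
N5 → N4 → N1 → N2: max(18, 3, 17) = 18
N5 → N1 → N2: max(6, 17) = 17
The minimum achievable maximum is 17.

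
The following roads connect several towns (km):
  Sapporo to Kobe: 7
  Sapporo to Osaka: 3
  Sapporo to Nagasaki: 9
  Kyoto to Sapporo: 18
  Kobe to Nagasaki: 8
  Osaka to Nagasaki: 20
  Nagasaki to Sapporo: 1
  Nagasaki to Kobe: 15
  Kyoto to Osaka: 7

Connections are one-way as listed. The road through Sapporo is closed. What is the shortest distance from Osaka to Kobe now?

Candidate routes:
Osaka-Nagasaki-Kobe: 20 + 15 = 35
Shortest: 35 km.

35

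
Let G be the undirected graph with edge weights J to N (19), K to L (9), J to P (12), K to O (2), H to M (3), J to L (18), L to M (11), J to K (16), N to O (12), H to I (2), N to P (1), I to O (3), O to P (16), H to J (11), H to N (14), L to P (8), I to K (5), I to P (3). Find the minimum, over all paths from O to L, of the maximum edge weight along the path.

8

A few of the O→L routes:
O-K-I-P-L: max(2, 5, 3, 8) = 8
O-K-L: max(2, 9) = 9
O-I-P-L: max(3, 3, 8) = 8
Best route has worst link 8.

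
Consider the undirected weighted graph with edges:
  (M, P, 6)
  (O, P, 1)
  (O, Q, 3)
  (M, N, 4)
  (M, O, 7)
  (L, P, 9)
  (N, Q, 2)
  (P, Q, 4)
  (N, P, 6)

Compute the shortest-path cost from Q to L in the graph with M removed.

13

Candidate routes:
Q-O-P-L: 3 + 1 + 9 = 13
Q-N-P-L: 2 + 6 + 9 = 17
Q-P-L: 4 + 9 = 13
Shortest: 13.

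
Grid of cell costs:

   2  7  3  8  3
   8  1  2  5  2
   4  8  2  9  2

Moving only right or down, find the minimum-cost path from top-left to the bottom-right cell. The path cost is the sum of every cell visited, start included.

One optimal route is (0,0) -> (0,1) -> (1,1) -> (1,2) -> (1,3) -> (1,4) -> (2,4).
Its cost is 2 + 7 + 1 + 2 + 5 + 2 + 2 = 21.
(Top row then right column would cost 27.)

21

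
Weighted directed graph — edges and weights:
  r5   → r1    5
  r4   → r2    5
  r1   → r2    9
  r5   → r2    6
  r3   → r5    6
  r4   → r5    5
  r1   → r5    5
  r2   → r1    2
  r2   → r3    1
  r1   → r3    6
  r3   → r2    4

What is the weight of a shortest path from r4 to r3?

Routes from r4 to r3:
r4 -> r5 -> r1 -> r3: 5 + 5 + 6 = 16
r4 -> r2 -> r3: 5 + 1 = 6
r4 -> r2 -> r1 -> r3: 5 + 2 + 6 = 13
r4 -> r5 -> r2 -> r1 -> r3: 5 + 6 + 2 + 6 = 19
r4 -> r5 -> r1 -> r2 -> r3: 5 + 5 + 9 + 1 = 20
r4 -> r5 -> r2 -> r3: 5 + 6 + 1 = 12
The minimum is 6.

6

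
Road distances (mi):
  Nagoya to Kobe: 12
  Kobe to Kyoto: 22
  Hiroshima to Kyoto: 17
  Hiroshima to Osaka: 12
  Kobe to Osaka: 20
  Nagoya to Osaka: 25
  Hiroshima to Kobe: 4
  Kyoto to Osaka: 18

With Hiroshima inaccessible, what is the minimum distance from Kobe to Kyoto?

Candidate routes:
Kobe-Osaka-Kyoto: 20 + 18 = 38
Kobe-Nagoya-Osaka-Kyoto: 12 + 25 + 18 = 55
Kobe-Kyoto: 22
Best route has total 22 mi.

22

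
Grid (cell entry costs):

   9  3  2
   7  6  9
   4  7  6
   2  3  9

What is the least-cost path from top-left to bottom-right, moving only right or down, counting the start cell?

34

One optimal route is r0c0→r1c0→r2c0→r3c0→r3c1→r3c2.
Its cost is 9 + 7 + 4 + 2 + 3 + 9 = 34.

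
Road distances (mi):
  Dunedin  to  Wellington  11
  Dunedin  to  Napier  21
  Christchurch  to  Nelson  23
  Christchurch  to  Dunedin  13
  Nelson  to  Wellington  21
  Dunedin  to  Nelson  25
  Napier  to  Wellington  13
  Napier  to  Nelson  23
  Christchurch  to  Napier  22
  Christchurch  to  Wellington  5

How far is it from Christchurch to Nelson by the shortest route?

23

Comparing a few candidate routes:
Christchurch -> Wellington -> Nelson: 5 + 21 = 26
Christchurch -> Nelson: 23
Christchurch -> Dunedin -> Nelson: 13 + 25 = 38
Shortest: 23 mi.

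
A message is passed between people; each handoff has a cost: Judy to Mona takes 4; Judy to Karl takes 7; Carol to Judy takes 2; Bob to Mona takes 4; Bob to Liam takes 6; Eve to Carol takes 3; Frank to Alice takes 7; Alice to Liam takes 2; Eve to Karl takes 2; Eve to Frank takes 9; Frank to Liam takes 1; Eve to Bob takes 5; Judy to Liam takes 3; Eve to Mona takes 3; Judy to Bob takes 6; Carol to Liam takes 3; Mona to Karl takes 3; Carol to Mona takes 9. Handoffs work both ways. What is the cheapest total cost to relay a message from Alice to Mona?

9

Checking several routes:
Alice -> Liam -> Judy -> Mona: 2 + 3 + 4 = 9
Alice -> Liam -> Carol -> Eve -> Mona: 2 + 3 + 3 + 3 = 11
Alice -> Liam -> Bob -> Mona: 2 + 6 + 4 = 12
Alice -> Liam -> Carol -> Judy -> Mona: 2 + 3 + 2 + 4 = 11
Shortest: 9.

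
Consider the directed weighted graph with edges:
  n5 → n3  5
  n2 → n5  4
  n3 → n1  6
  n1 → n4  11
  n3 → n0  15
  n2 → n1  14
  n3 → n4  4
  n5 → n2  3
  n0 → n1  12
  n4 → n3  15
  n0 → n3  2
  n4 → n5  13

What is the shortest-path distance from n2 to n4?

Checking several routes:
n2 - n5 - n3 - n1 - n4: 4 + 5 + 6 + 11 = 26
n2 - n1 - n4: 14 + 11 = 25
n2 - n5 - n3 - n4: 4 + 5 + 4 = 13
Shortest: 13.

13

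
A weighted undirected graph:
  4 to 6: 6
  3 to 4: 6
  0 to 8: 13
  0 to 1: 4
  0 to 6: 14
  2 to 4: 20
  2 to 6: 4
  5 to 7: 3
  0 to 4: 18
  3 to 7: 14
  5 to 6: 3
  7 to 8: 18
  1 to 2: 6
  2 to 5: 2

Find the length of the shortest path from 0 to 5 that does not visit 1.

Checking several routes:
0 → 6 → 2 → 5: 14 + 4 + 2 = 20
0 → 4 → 6 → 2 → 5: 18 + 6 + 4 + 2 = 30
0 → 4 → 6 → 5: 18 + 6 + 3 = 27
0 → 6 → 5: 14 + 3 = 17
Best route has total 17.

17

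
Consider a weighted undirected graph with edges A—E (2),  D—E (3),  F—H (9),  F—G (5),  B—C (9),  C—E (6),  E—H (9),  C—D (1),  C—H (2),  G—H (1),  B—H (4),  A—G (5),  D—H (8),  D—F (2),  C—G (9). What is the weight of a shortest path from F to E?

Checking several routes:
F→D→C→H→G→A→E: 2 + 1 + 2 + 1 + 5 + 2 = 13
F→D→E: 2 + 3 = 5
F→G→A→E: 5 + 5 + 2 = 12
F→D→C→E: 2 + 1 + 6 = 9
F→G→H→C→D→E: 5 + 1 + 2 + 1 + 3 = 12
F→D→C→H→E: 2 + 1 + 2 + 9 = 14
The minimum is 5.

5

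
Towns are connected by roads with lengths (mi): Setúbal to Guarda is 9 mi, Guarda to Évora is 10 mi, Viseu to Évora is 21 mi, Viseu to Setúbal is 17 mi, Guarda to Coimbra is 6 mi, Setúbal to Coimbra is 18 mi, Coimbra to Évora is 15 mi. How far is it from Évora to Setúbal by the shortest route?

A few of the Évora→Setúbal routes:
Évora -> Guarda -> Setúbal: 10 + 9 = 19
Évora -> Guarda -> Coimbra -> Setúbal: 10 + 6 + 18 = 34
Évora -> Coimbra -> Guarda -> Setúbal: 15 + 6 + 9 = 30
Évora -> Coimbra -> Setúbal: 15 + 18 = 33
Shortest: 19 mi.

19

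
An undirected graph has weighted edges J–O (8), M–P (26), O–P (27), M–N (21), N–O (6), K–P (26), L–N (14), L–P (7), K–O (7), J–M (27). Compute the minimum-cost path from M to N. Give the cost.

A few of the M→N routes:
M -> P -> L -> N: 26 + 7 + 14 = 47
M -> N: 21
M -> P -> O -> N: 26 + 27 + 6 = 59
M -> J -> O -> N: 27 + 8 + 6 = 41
Best route has total 21.

21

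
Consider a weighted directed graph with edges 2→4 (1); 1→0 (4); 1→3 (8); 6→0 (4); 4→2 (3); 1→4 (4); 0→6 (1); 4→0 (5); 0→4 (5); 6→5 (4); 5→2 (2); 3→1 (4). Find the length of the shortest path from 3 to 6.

Routes from 3 to 6:
3 - 1 - 0 - 6: 4 + 4 + 1 = 9
3 - 1 - 4 - 0 - 6: 4 + 4 + 5 + 1 = 14
Shortest: 9.

9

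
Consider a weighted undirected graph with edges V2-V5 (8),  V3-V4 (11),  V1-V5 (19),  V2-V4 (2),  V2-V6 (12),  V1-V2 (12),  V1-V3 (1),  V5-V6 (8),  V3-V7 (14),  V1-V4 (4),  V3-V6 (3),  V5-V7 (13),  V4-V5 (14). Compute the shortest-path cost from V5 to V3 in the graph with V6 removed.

Some routes from V5 to V3 avoiding V6:
V5 - V2 - V4 - V1 - V3: 8 + 2 + 4 + 1 = 15
V5 - V2 - V1 - V3: 8 + 12 + 1 = 21
V5 - V1 - V3: 19 + 1 = 20
V5 - V4 - V1 - V3: 14 + 4 + 1 = 19
Shortest: 15.

15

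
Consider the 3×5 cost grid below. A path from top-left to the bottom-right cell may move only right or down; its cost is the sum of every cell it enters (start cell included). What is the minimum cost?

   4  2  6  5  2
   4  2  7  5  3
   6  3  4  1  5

21

Cheapest: r0c0 → r0c1 → r1c1 → r2c1 → r2c2 → r2c3 → r2c4
  4 + 2 + 2 + 3 + 4 + 1 + 5 = 21
(Top row then right column would cost 27.)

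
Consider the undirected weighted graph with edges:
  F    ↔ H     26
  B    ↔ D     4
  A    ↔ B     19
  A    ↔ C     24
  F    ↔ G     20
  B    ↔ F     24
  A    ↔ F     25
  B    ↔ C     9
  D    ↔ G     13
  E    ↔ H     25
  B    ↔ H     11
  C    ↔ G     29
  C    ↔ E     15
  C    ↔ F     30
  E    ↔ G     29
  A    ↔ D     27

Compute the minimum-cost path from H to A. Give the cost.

30

Checking several routes:
H → B → D → A: 11 + 4 + 27 = 42
H → B → C → A: 11 + 9 + 24 = 44
H → F → A: 26 + 25 = 51
H → B → A: 11 + 19 = 30
The minimum is 30.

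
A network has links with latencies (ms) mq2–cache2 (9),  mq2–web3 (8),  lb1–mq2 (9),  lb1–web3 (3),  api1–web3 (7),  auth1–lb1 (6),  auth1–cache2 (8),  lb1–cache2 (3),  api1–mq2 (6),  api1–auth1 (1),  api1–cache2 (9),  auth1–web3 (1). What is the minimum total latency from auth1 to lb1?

Checking several routes:
auth1 → lb1: 6
auth1 → api1 → web3 → lb1: 1 + 7 + 3 = 11
auth1 → web3 → lb1: 1 + 3 = 4
auth1 → cache2 → lb1: 8 + 3 = 11
Shortest: 4 ms.

4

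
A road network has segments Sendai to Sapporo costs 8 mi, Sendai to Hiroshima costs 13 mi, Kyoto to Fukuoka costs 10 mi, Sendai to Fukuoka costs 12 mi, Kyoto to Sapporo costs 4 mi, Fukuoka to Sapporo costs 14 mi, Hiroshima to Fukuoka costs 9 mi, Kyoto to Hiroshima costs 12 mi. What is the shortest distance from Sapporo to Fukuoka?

Checking several routes:
Sapporo→Sendai→Fukuoka: 8 + 12 = 20
Sapporo→Kyoto→Fukuoka: 4 + 10 = 14
Sapporo→Fukuoka: 14
Best route has total 14 mi.

14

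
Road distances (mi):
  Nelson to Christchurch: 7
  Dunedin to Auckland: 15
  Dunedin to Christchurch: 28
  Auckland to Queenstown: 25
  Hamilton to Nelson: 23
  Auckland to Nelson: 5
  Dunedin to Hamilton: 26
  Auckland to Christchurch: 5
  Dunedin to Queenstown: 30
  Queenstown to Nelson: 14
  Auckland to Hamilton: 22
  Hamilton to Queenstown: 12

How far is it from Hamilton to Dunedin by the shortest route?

26

A few of the Hamilton→Dunedin routes:
Hamilton → Auckland → Dunedin: 22 + 15 = 37
Hamilton → Nelson → Auckland → Dunedin: 23 + 5 + 15 = 43
Hamilton → Dunedin: 26
Hamilton → Queenstown → Dunedin: 12 + 30 = 42
Best route has total 26 mi.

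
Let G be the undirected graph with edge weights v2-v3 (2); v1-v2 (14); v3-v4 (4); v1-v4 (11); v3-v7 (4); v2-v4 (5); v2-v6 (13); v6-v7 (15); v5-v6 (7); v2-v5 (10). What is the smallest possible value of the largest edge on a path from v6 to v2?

10

Candidate routes:
v6→v7→v3→v4→v2: max(15, 4, 4, 5) = 15
v6→v7→v3→v4→v1→v2: max(15, 4, 4, 11, 14) = 15
v6→v7→v3→v2: max(15, 4, 2) = 15
v6→v5→v2: max(7, 10) = 10
v6→v2: max(13) = 13
Best route has worst link 10.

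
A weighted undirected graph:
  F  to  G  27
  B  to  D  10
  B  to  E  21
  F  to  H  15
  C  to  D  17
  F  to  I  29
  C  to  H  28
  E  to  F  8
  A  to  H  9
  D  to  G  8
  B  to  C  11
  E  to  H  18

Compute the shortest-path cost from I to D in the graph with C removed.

Paths from I to D avoiding C:
I→F→H→E→B→D: 29 + 15 + 18 + 21 + 10 = 93
I→F→G→D: 29 + 27 + 8 = 64
I→F→E→B→D: 29 + 8 + 21 + 10 = 68
The minimum is 64.

64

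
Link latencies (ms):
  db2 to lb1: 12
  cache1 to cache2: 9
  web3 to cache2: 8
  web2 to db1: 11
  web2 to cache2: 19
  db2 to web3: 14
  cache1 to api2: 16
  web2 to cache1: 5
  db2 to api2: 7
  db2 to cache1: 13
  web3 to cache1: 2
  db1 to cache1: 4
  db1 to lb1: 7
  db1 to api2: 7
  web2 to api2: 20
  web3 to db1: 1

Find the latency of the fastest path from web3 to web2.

Some routes from web3 to web2:
web3 -> cache1 -> web2: 2 + 5 = 7
web3 -> db1 -> web2: 1 + 11 = 12
web3 -> db1 -> cache1 -> web2: 1 + 4 + 5 = 10
web3 -> cache2 -> cache1 -> web2: 8 + 9 + 5 = 22
web3 -> cache1 -> db1 -> web2: 2 + 4 + 11 = 17
Best route has total 7 ms.

7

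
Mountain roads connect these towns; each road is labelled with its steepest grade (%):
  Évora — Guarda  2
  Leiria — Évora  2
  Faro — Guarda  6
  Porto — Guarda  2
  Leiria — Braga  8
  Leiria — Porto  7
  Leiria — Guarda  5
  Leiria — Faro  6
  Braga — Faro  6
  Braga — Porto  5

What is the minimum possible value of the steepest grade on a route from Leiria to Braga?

Some routes from Leiria to Braga:
Leiria - Guarda - Porto - Braga: max(5, 2, 5) = 5
Leiria - Guarda - Faro - Braga: max(5, 6, 6) = 6
Leiria - Évora - Guarda - Porto - Braga: max(2, 2, 2, 5) = 5
Leiria - Évora - Guarda - Faro - Braga: max(2, 2, 6, 6) = 6
The minimum achievable maximum is 5%.

5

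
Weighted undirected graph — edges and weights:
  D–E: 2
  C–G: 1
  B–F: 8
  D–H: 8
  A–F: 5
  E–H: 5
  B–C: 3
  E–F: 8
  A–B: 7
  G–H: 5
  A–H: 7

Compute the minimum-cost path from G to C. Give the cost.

Checking several routes:
G -> H -> A -> F -> B -> C: 5 + 7 + 5 + 8 + 3 = 28
G -> H -> E -> F -> A -> B -> C: 5 + 5 + 8 + 5 + 7 + 3 = 33
G -> C: 1
G -> H -> D -> E -> F -> B -> C: 5 + 8 + 2 + 8 + 8 + 3 = 34
G -> H -> A -> B -> C: 5 + 7 + 7 + 3 = 22
G -> H -> E -> F -> B -> C: 5 + 5 + 8 + 8 + 3 = 29
Shortest: 1.

1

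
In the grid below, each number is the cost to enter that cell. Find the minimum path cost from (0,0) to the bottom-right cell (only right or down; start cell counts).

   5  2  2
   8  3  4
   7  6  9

22

Best path: (0,0) -> (0,1) -> (0,2) -> (1,2) -> (2,2)
Cost: 5 + 2 + 2 + 4 + 9 = 22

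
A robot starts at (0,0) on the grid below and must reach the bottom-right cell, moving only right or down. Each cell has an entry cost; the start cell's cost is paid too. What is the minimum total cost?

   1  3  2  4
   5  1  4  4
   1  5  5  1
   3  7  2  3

One optimal route is (0,0)→(0,1)→(1,1)→(1,2)→(1,3)→(2,3)→(3,3).
Its cost is 1 + 3 + 1 + 4 + 4 + 1 + 3 = 17.

17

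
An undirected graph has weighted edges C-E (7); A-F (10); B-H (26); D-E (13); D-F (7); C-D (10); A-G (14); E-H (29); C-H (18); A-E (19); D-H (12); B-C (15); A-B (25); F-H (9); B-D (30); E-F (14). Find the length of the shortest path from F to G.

24

Comparing a few candidate routes:
F -> A -> G: 10 + 14 = 24
F -> H -> C -> E -> A -> G: 9 + 18 + 7 + 19 + 14 = 67
F -> E -> A -> G: 14 + 19 + 14 = 47
F -> D -> E -> A -> G: 7 + 13 + 19 + 14 = 53
F -> D -> C -> E -> A -> G: 7 + 10 + 7 + 19 + 14 = 57
The minimum is 24.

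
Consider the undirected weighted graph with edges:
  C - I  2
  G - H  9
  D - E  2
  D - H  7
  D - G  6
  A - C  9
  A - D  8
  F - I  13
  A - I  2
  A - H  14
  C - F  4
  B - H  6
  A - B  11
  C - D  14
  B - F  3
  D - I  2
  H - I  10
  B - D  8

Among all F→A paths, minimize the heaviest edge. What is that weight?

Checking several routes:
F -> C -> I -> A: max(4, 2, 2) = 4
F -> C -> I -> D -> A: max(4, 2, 2, 8) = 8
F -> B -> D -> A: max(3, 8, 8) = 8
F -> B -> H -> D -> A: max(3, 6, 7, 8) = 8
F -> B -> D -> I -> A: max(3, 8, 2, 2) = 8
F -> B -> H -> D -> I -> A: max(3, 6, 7, 2, 2) = 7
Smallest bottleneck: 4.

4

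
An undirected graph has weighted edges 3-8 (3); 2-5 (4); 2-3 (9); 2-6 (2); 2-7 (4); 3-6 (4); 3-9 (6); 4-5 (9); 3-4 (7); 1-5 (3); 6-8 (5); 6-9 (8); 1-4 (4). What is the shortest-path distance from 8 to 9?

Some routes from 8 to 9:
8 - 3 - 6 - 9: 3 + 4 + 8 = 15
8 - 6 - 2 - 3 - 9: 5 + 2 + 9 + 6 = 22
8 - 6 - 3 - 9: 5 + 4 + 6 = 15
8 - 6 - 9: 5 + 8 = 13
8 - 3 - 9: 3 + 6 = 9
Shortest: 9.

9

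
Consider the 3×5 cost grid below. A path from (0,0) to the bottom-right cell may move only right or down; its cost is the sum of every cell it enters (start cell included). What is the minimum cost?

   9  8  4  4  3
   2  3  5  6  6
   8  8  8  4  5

Cheapest: r0c0 -> r1c0 -> r1c1 -> r1c2 -> r1c3 -> r2c3 -> r2c4
  9 + 2 + 3 + 5 + 6 + 4 + 5 = 34
(Top row then right column would cost 39.)

34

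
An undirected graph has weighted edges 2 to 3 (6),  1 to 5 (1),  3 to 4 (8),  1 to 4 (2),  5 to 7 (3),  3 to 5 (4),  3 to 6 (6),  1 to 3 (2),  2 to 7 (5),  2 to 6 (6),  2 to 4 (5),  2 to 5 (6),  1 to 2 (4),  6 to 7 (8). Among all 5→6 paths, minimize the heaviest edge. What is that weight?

Some routes from 5 to 6:
5-2-1-3-6: max(6, 4, 2, 6) = 6
5-3-6: max(4, 6) = 6
5-2-4-1-3-6: max(6, 5, 2, 2, 6) = 6
5-2-6: max(6, 6) = 6
5-2-3-6: max(6, 6, 6) = 6
The minimum achievable maximum is 6.

6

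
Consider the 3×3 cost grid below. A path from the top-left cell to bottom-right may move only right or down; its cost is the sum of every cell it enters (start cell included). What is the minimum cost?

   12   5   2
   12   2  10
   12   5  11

35

One optimal route is (0,0) -> (0,1) -> (1,1) -> (2,1) -> (2,2).
Its cost is 12 + 5 + 2 + 5 + 11 = 35.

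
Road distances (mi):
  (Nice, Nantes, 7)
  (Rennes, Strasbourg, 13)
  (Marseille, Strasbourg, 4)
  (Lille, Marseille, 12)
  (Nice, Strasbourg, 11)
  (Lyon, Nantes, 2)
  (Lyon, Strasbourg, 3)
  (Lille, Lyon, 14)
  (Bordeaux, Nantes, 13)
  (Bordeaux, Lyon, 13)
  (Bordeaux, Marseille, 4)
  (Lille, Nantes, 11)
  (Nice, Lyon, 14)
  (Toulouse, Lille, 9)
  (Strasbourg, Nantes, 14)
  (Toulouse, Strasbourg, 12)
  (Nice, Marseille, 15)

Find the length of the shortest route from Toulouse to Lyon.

Some routes from Toulouse to Lyon:
Toulouse → Lille → Nantes → Lyon: 9 + 11 + 2 = 22
Toulouse → Strasbourg → Lyon: 12 + 3 = 15
Toulouse → Lille → Lyon: 9 + 14 = 23
Best route has total 15 mi.

15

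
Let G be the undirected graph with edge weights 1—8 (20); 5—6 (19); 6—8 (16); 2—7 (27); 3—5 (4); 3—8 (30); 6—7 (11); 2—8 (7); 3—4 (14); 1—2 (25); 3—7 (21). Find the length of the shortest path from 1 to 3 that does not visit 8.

73

Paths from 1 to 3 avoiding 8:
1 -> 2 -> 7 -> 3: 25 + 27 + 21 = 73
1 -> 2 -> 7 -> 6 -> 5 -> 3: 25 + 27 + 11 + 19 + 4 = 86
Shortest: 73.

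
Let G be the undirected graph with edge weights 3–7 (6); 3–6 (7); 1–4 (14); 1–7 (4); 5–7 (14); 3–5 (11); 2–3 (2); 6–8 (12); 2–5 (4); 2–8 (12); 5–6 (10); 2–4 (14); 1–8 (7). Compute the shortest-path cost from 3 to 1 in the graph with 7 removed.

21

Comparing a few candidate routes:
3-5-2-8-1: 11 + 4 + 12 + 7 = 34
3-2-5-6-8-1: 2 + 4 + 10 + 12 + 7 = 35
3-6-5-2-8-1: 7 + 10 + 4 + 12 + 7 = 40
3-2-4-1: 2 + 14 + 14 = 30
3-2-8-1: 2 + 12 + 7 = 21
3-6-8-1: 7 + 12 + 7 = 26
The minimum is 21.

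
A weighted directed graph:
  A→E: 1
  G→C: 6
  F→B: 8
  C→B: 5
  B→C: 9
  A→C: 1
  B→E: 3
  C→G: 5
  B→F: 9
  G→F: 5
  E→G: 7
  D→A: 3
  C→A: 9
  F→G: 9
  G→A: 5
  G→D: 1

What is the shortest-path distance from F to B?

Checking several routes:
F → B: 8
F → G → D → A → C → B: 9 + 1 + 3 + 1 + 5 = 19
F → G → A → C → B: 9 + 5 + 1 + 5 = 20
The minimum is 8.

8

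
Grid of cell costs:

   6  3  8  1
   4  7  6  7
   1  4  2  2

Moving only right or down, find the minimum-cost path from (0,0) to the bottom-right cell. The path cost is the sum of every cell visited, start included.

Path r0c0 r1c0 r2c0 r2c1 r2c2 r2c3: 6 + 4 + 1 + 4 + 2 + 2 = 19.

19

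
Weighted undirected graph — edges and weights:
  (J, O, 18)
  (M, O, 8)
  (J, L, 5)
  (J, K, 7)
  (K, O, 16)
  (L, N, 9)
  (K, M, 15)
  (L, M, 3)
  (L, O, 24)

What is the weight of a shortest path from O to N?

20

Some routes from O to N:
O→K→J→L→N: 16 + 7 + 5 + 9 = 37
O→L→N: 24 + 9 = 33
O→M→L→N: 8 + 3 + 9 = 20
O→J→L→N: 18 + 5 + 9 = 32
O→M→K→J→L→N: 8 + 15 + 7 + 5 + 9 = 44
O→K→M→L→N: 16 + 15 + 3 + 9 = 43
Best route has total 20.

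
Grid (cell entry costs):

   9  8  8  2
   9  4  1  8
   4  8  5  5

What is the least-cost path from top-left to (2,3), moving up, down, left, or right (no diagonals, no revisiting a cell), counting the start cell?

32

Cheapest: r0c0 r0c1 r1c1 r1c2 r2c2 r2c3
  9 + 8 + 4 + 1 + 5 + 5 = 32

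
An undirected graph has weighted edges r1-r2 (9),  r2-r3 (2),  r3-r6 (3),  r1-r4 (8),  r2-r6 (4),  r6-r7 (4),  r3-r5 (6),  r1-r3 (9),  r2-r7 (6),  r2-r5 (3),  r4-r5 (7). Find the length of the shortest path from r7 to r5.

Some routes from r7 to r5:
r7→r6→r3→r2→r5: 4 + 3 + 2 + 3 = 12
r7→r2→r5: 6 + 3 = 9
r7→r6→r2→r5: 4 + 4 + 3 = 11
The minimum is 9.

9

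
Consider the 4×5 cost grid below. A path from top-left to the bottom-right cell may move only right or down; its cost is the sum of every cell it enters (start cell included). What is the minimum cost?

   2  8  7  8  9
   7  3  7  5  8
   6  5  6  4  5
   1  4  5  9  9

41

Cheapest: [0,0] -> [1,0] -> [1,1] -> [2,1] -> [2,2] -> [2,3] -> [2,4] -> [3,4]
  2 + 7 + 3 + 5 + 6 + 4 + 5 + 9 = 41
For comparison, the top-then-right route costs 56.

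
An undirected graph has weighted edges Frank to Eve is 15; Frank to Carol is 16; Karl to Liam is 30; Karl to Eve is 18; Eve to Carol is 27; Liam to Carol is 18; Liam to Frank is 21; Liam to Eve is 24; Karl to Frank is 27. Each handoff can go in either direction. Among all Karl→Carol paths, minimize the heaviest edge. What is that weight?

18

A few of the Karl→Carol routes:
Karl-Eve-Carol: max(18, 27) = 27
Karl-Eve-Liam-Frank-Carol: max(18, 24, 21, 16) = 24
Karl-Eve-Liam-Carol: max(18, 24, 18) = 24
Karl-Eve-Frank-Carol: max(18, 15, 16) = 18
Karl-Eve-Frank-Liam-Carol: max(18, 15, 21, 18) = 21
Smallest bottleneck: 18.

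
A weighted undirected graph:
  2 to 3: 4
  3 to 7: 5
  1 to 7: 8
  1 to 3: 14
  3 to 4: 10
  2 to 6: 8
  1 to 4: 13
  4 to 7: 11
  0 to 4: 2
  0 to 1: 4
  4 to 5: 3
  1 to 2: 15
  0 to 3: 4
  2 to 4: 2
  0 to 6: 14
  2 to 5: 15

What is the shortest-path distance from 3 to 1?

Some routes from 3 to 1:
3 → 7 → 1: 5 + 8 = 13
3 → 4 → 0 → 1: 10 + 2 + 4 = 16
3 → 0 → 1: 4 + 4 = 8
3 → 1: 14
3 → 2 → 4 → 0 → 1: 4 + 2 + 2 + 4 = 12
Best route has total 8.

8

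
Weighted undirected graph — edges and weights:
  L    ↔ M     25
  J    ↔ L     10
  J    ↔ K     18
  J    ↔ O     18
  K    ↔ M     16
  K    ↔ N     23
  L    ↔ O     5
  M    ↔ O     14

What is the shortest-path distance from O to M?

14

Some routes from O to M:
O-L-J-K-M: 5 + 10 + 18 + 16 = 49
O-J-K-M: 18 + 18 + 16 = 52
O-L-M: 5 + 25 = 30
O-M: 14
The minimum is 14.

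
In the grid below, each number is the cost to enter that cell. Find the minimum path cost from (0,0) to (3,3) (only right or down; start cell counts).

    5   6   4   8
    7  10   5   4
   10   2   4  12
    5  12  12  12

48

Cheapest: r0c0→r0c1→r0c2→r1c2→r1c3→r2c3→r3c3
  5 + 6 + 4 + 5 + 4 + 12 + 12 = 48
(Top row then right column would cost 51.)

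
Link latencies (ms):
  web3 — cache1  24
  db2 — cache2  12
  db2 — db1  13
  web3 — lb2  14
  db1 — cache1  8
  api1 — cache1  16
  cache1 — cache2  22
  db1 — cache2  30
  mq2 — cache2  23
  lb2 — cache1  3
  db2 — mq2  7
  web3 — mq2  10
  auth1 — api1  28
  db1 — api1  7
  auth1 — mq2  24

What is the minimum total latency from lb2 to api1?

18

Comparing a few candidate routes:
lb2→web3→mq2→db2→db1→api1: 14 + 10 + 7 + 13 + 7 = 51
lb2→cache1→api1: 3 + 16 = 19
lb2→cache1→db1→api1: 3 + 8 + 7 = 18
Shortest: 18 ms.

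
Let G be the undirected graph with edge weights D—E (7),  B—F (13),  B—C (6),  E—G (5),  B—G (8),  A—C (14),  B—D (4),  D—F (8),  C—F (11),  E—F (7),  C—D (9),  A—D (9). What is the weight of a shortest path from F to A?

Checking several routes:
F - D - A: 8 + 9 = 17
F - C - A: 11 + 14 = 25
F - E - D - A: 7 + 7 + 9 = 23
Shortest: 17.

17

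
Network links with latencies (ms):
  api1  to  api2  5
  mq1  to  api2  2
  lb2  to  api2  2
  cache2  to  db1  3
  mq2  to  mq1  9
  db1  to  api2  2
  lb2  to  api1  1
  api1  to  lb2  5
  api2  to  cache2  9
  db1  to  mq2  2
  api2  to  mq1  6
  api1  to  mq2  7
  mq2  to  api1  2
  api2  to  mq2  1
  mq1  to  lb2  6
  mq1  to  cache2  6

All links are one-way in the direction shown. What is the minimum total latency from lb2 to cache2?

Some routes from lb2 to cache2:
lb2 - api1 - api2 - cache2: 1 + 5 + 9 = 15
lb2 - api2 - mq1 - cache2: 2 + 6 + 6 = 14
lb2 - api2 - cache2: 2 + 9 = 11
The minimum is 11 ms.

11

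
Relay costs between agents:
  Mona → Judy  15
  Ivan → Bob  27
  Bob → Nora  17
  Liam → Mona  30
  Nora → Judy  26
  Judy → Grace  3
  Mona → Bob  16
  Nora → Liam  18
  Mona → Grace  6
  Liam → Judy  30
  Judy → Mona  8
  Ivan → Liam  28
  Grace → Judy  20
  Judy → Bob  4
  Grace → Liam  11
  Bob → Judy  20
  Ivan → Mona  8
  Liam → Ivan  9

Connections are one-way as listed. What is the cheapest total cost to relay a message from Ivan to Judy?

23

Some routes from Ivan to Judy:
Ivan - Mona - Bob - Judy: 8 + 16 + 20 = 44
Ivan - Mona - Judy: 8 + 15 = 23
Ivan - Mona - Grace - Judy: 8 + 6 + 20 = 34
Shortest: 23.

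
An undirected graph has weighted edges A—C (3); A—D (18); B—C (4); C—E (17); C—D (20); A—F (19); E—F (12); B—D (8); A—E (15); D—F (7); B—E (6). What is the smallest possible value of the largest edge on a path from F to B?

Some routes from F to B:
F-D-B: max(7, 8) = 8
F-E-B: max(12, 6) = 12
F-E-A-D-B: max(12, 15, 18, 8) = 18
F-E-C-B: max(12, 17, 4) = 17
F-E-C-A-D-B: max(12, 17, 3, 18, 8) = 18
F-E-A-C-B: max(12, 15, 3, 4) = 15
Smallest bottleneck: 8.

8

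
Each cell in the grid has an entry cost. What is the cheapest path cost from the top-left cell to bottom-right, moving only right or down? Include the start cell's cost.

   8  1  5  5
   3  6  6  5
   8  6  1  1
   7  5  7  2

24

Take (0,0) → (0,1) → (0,2) → (1,2) → (2,2) → (2,3) → (3,3) for a total of 8 + 1 + 5 + 6 + 1 + 1 + 2 = 24.
For comparison, the top-then-right route costs 27.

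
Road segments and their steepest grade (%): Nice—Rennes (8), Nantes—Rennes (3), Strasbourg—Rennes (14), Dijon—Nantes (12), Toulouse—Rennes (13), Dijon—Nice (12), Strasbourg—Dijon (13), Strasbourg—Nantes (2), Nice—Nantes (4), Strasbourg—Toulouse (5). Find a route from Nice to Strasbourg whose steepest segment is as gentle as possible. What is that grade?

Some routes from Nice to Strasbourg:
Nice - Nantes - Strasbourg: max(4, 2) = 4
Nice - Rennes - Nantes - Strasbourg: max(8, 3, 2) = 8
Nice - Nantes - Dijon - Strasbourg: max(4, 12, 13) = 13
Nice - Nantes - Rennes - Toulouse - Strasbourg: max(4, 3, 13, 5) = 13
Nice - Dijon - Nantes - Rennes - Toulouse - Strasbourg: max(12, 12, 3, 13, 5) = 13
Nice - Dijon - Nantes - Strasbourg: max(12, 12, 2) = 12
The minimum achievable maximum is 4%.

4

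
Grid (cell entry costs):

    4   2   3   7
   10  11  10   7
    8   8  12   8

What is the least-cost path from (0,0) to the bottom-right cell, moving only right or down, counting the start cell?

31

Take (0,0) (0,1) (0,2) (0,3) (1,3) (2,3) for a total of 4 + 2 + 3 + 7 + 7 + 8 = 31.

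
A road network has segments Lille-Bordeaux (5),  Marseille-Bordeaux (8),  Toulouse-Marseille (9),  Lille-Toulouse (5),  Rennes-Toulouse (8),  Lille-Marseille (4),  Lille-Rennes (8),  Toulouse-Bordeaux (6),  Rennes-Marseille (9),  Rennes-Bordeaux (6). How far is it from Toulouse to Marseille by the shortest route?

9

Some routes from Toulouse to Marseille:
Toulouse - Lille - Marseille: 5 + 4 = 9
Toulouse - Marseille: 9
Toulouse - Bordeaux - Marseille: 6 + 8 = 14
Shortest: 9.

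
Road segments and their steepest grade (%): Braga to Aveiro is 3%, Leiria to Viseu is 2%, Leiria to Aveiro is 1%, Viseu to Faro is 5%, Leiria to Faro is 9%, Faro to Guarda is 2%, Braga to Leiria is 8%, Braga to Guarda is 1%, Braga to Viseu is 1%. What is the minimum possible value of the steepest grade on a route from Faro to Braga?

2

A few of the Faro→Braga routes:
Faro -> Leiria -> Viseu -> Braga: max(9, 2, 1) = 9
Faro -> Viseu -> Leiria -> Braga: max(5, 2, 8) = 8
Faro -> Viseu -> Leiria -> Aveiro -> Braga: max(5, 2, 1, 3) = 5
Faro -> Viseu -> Braga: max(5, 1) = 5
Faro -> Guarda -> Braga: max(2, 1) = 2
Faro -> Leiria -> Braga: max(9, 8) = 9
Best route has worst link 2%.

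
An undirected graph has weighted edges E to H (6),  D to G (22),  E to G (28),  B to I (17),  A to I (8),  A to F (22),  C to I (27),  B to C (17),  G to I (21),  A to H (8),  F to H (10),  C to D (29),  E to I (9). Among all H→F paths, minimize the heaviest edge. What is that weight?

Routes from H to F:
H -> F: max(10) = 10
H -> E -> G -> D -> C -> I -> A -> F: max(6, 28, 22, 29, 27, 8, 22) = 29
H -> A -> F: max(8, 22) = 22
H -> E -> G -> I -> A -> F: max(6, 28, 21, 8, 22) = 28
H -> E -> I -> A -> F: max(6, 9, 8, 22) = 22
H -> E -> G -> D -> C -> B -> I -> A -> F: max(6, 28, 22, 29, 17, 17, 8, 22) = 29
Smallest bottleneck: 10.

10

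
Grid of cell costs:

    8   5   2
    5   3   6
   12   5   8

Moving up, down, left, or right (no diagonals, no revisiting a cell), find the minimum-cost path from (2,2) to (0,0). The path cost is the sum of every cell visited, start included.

Best path: [2,2]→[1,2]→[0,2]→[0,1]→[0,0]
Cost: 8 + 6 + 2 + 5 + 8 = 29

29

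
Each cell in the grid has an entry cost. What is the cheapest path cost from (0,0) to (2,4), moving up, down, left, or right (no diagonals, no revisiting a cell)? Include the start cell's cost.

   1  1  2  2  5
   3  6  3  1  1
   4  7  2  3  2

One optimal route is [0,0] -> [0,1] -> [0,2] -> [0,3] -> [1,3] -> [1,4] -> [2,4].
Its cost is 1 + 1 + 2 + 2 + 1 + 1 + 2 = 10.

10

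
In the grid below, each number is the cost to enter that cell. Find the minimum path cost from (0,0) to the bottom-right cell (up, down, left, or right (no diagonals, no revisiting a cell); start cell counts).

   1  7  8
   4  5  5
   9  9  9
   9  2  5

26

Best path: (0,0)→(1,0)→(1,1)→(2,1)→(3,1)→(3,2)
Cost: 1 + 4 + 5 + 9 + 2 + 5 = 26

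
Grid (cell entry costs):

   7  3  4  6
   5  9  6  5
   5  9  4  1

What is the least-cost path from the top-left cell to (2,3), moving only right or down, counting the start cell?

25

Best path: [0,0] → [0,1] → [0,2] → [1,2] → [2,2] → [2,3]
Cost: 7 + 3 + 4 + 6 + 4 + 1 = 25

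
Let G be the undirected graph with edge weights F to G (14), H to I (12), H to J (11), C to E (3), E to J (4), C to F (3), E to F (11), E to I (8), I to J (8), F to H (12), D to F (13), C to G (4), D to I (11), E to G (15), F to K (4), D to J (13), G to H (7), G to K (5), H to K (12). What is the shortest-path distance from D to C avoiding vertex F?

20

Checking several routes:
D - I - J - E - C: 11 + 8 + 4 + 3 = 26
D - J - I - E - C: 13 + 8 + 8 + 3 = 32
D - I - H - G - C: 11 + 12 + 7 + 4 = 34
D - I - E - C: 11 + 8 + 3 = 22
D - J - E - C: 13 + 4 + 3 = 20
The minimum is 20.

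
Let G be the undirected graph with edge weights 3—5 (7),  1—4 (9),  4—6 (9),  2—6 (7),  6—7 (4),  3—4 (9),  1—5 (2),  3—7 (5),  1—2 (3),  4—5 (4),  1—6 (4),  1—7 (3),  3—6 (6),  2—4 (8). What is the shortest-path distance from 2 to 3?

11

Some routes from 2 to 3:
2→1→7→6→3: 3 + 3 + 4 + 6 = 16
2→1→6→3: 3 + 4 + 6 = 13
2→6→3: 7 + 6 = 13
2→1→6→7→3: 3 + 4 + 4 + 5 = 16
2→1→5→3: 3 + 2 + 7 = 12
2→1→7→3: 3 + 3 + 5 = 11
Shortest: 11.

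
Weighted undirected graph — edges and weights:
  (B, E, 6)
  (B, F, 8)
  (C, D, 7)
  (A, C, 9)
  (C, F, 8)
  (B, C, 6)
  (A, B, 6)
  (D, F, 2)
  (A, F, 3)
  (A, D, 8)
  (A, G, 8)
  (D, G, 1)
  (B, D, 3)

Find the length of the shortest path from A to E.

12

A few of the A→E routes:
A→F→B→E: 3 + 8 + 6 = 17
A→G→D→B→E: 8 + 1 + 3 + 6 = 18
A→B→E: 6 + 6 = 12
A→F→D→B→E: 3 + 2 + 3 + 6 = 14
A→D→B→E: 8 + 3 + 6 = 17
Shortest: 12.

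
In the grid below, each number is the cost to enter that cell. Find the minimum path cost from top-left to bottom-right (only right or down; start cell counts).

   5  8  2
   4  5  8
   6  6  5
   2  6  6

One optimal route is r0c0 -> r1c0 -> r2c0 -> r3c0 -> r3c1 -> r3c2.
Its cost is 5 + 4 + 6 + 2 + 6 + 6 = 29.
For comparison, the top-then-right route costs 34.

29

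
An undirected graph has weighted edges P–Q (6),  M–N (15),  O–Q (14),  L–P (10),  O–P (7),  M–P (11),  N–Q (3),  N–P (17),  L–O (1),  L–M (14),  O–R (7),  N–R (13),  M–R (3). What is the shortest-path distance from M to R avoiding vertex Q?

3

Checking several routes:
M-N-R: 15 + 13 = 28
M-L-O-R: 14 + 1 + 7 = 22
M-P-L-O-R: 11 + 10 + 1 + 7 = 29
M-R: 3
M-L-P-O-R: 14 + 10 + 7 + 7 = 38
M-P-O-R: 11 + 7 + 7 = 25
Shortest: 3.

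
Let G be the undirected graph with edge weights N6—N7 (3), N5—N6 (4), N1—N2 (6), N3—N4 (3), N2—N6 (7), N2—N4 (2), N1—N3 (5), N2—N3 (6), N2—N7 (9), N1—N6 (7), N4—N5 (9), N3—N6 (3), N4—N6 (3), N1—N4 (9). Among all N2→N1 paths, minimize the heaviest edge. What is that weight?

5

A few of the N2→N1 routes:
N2-N3-N1: max(6, 5) = 6
N2-N4-N6-N3-N1: max(2, 3, 3, 5) = 5
N2-N4-N3-N1: max(2, 3, 5) = 5
N2-N1: max(6) = 6
The minimum achievable maximum is 5.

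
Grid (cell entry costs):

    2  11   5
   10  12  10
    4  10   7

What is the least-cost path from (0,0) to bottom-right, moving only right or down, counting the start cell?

Path (0,0) -> (1,0) -> (2,0) -> (2,1) -> (2,2): 2 + 10 + 4 + 10 + 7 = 33.

33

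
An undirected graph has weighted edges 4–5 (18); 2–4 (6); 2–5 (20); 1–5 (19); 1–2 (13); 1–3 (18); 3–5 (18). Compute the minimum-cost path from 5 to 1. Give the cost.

Candidate routes:
5 → 4 → 2 → 1: 18 + 6 + 13 = 37
5 → 2 → 1: 20 + 13 = 33
5 → 1: 19
5 → 3 → 1: 18 + 18 = 36
Shortest: 19.

19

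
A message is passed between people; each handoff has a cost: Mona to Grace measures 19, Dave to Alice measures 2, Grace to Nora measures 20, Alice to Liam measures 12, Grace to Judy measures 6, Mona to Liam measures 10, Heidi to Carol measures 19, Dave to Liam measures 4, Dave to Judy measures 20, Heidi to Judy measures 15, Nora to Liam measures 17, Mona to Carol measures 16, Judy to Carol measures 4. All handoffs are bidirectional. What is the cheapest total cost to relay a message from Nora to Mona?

27

Checking several routes:
Nora-Grace-Judy-Carol-Mona: 20 + 6 + 4 + 16 = 46
Nora-Liam-Mona: 17 + 10 = 27
Nora-Grace-Mona: 20 + 19 = 39
Best route has total 27.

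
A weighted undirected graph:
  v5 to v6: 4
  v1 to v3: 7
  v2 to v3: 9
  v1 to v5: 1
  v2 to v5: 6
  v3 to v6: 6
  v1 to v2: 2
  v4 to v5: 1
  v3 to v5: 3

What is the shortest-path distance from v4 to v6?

Candidate routes:
v4-v5-v1-v2-v3-v6: 1 + 1 + 2 + 9 + 6 = 19
v4-v5-v6: 1 + 4 = 5
v4-v5-v1-v3-v6: 1 + 1 + 7 + 6 = 15
v4-v5-v2-v3-v6: 1 + 6 + 9 + 6 = 22
v4-v5-v2-v1-v3-v6: 1 + 6 + 2 + 7 + 6 = 22
v4-v5-v3-v6: 1 + 3 + 6 = 10
Shortest: 5.

5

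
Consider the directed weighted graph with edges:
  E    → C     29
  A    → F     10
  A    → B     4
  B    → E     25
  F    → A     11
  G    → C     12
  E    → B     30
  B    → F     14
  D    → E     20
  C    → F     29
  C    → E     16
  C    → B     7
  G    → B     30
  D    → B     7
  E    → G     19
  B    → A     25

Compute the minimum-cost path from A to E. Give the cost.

Routes from A to E:
A-B-E: 4 + 25 = 29
Best route has total 29.

29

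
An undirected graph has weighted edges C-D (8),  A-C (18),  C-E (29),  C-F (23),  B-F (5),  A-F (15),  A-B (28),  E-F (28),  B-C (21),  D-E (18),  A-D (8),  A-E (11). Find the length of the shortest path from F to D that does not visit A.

Candidate routes:
F -> C -> D: 23 + 8 = 31
F -> B -> C -> E -> D: 5 + 21 + 29 + 18 = 73
F -> E -> C -> D: 28 + 29 + 8 = 65
F -> B -> C -> D: 5 + 21 + 8 = 34
F -> E -> D: 28 + 18 = 46
F -> C -> E -> D: 23 + 29 + 18 = 70
Best route has total 31.

31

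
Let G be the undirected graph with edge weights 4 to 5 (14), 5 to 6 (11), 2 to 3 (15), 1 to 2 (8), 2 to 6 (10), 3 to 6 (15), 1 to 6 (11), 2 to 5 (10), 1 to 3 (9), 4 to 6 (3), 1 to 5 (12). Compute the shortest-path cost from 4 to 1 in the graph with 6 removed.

Candidate routes:
4-5-1: 14 + 12 = 26
4-5-2-3-1: 14 + 10 + 15 + 9 = 48
4-5-2-1: 14 + 10 + 8 = 32
Shortest: 26.

26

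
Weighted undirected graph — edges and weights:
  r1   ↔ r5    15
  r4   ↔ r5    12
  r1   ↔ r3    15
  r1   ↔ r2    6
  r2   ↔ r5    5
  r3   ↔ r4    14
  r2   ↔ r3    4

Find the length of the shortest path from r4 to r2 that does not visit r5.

Paths from r4 to r2 avoiding r5:
r4 → r3 → r2: 14 + 4 = 18
r4 → r3 → r1 → r2: 14 + 15 + 6 = 35
The minimum is 18.

18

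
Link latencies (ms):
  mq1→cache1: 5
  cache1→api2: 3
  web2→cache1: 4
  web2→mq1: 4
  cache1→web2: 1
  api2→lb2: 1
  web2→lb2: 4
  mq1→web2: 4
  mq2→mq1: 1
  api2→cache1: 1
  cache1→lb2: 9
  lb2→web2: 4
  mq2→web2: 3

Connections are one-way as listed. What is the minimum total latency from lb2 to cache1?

8

Candidate routes:
lb2 -> web2 -> cache1: 4 + 4 = 8
lb2 -> web2 -> mq1 -> cache1: 4 + 4 + 5 = 13
Best route has total 8 ms.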